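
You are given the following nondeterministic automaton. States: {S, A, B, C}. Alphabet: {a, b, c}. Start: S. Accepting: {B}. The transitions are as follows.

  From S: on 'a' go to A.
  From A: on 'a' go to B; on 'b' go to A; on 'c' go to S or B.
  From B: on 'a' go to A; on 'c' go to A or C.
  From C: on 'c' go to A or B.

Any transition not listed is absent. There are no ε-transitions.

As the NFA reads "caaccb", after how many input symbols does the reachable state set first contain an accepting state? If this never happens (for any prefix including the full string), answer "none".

none

Start in {S}.
Read 'c': {S} → ∅.
The set is empty and remains empty for the remaining 5 symbols.
No reachable set along the way intersects F.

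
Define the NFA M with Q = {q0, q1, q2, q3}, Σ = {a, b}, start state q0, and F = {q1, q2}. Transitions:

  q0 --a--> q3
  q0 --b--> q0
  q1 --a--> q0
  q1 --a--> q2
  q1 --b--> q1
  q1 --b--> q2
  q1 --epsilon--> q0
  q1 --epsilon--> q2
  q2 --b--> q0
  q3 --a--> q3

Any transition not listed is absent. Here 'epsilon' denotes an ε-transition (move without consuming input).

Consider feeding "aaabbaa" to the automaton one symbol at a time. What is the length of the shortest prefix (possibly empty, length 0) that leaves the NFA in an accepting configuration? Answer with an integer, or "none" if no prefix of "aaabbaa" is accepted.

Start in {q0}.
Read 'a': {q0} → {q3}.
Read 'a': {q3} → {q3}.
Read 'a': {q3} → {q3}.
Read 'b': {q3} → ∅.
The set is empty and remains empty for the remaining 3 symbols.
No reachable set along the way intersects F.

none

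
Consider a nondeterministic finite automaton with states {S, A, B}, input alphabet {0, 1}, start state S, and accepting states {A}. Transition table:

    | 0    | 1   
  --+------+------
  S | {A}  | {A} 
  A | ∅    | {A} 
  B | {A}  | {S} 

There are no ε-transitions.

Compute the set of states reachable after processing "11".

{A}

Start in {S}.
Read '1': {S} → {A}.
Read '1': {A} → {A}.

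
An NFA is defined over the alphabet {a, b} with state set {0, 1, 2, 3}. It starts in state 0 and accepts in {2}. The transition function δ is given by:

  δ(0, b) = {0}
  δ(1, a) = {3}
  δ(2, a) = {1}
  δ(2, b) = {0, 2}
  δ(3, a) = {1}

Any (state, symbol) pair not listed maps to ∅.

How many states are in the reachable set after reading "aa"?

0

Start in {0}.
Read 'a': 0→∅; now ∅.
The set is empty and remains empty for the remaining 1 symbol.
That set has 0 states.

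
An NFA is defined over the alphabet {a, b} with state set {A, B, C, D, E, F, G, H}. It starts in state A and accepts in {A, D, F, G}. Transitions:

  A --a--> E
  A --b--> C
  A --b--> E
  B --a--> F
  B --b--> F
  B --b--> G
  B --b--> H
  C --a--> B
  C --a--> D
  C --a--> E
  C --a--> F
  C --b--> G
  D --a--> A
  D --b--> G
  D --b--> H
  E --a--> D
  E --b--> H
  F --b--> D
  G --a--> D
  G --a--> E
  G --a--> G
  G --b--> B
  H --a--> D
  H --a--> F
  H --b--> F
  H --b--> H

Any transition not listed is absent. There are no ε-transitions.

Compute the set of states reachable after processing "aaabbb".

Start in {A}.
Read 'a': {A} → {E}.
Read 'a': {E} → {D}.
Read 'a': {D} → {A}.
Read 'b': {A} → {C, E}.
Read 'b': {C, E} → {G, H}.
Read 'b': {G, H} → {B, F, H}.

{B, F, H}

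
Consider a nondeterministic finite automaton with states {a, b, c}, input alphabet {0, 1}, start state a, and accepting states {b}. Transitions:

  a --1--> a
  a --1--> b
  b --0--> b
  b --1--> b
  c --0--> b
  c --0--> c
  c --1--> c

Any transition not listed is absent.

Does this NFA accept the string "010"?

No

Start in {a}.
Read '0': {a} → ∅.
The set is empty and remains empty for the remaining 2 symbols.
The final set ∅ contains no accepting state.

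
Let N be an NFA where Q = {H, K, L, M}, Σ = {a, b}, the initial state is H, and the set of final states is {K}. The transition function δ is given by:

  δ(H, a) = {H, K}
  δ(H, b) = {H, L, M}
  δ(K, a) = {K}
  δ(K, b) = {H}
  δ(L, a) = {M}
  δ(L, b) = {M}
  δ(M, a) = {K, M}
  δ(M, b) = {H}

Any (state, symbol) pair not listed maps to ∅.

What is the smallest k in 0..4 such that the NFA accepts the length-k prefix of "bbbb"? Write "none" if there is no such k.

none

Start in {H}.
Read 'b': H→{H, L, M}; now {H, L, M}.
Read 'b': H→{H, L, M}, L→{M}, M→{H}; now {H, L, M}.
Read 'b': H→{H, L, M}, L→{M}, M→{H}; now {H, L, M}.
Read 'b': H→{H, L, M}, L→{M}, M→{H}; now {H, L, M}.
No reachable set along the way intersects F.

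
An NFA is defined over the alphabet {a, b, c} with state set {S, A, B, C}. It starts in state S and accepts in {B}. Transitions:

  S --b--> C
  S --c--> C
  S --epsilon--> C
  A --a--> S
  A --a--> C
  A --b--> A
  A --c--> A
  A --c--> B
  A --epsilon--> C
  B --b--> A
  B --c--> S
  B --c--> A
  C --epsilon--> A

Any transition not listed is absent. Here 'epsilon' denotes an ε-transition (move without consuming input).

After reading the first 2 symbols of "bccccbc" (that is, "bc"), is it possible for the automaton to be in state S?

Start: ε-closure({S}) = {S, A, C}.
Read 'b': {S, A, C} → {A, C}.
Read 'c': {A, C} → {A, B, C}.
State S is not in {A, B, C}.

No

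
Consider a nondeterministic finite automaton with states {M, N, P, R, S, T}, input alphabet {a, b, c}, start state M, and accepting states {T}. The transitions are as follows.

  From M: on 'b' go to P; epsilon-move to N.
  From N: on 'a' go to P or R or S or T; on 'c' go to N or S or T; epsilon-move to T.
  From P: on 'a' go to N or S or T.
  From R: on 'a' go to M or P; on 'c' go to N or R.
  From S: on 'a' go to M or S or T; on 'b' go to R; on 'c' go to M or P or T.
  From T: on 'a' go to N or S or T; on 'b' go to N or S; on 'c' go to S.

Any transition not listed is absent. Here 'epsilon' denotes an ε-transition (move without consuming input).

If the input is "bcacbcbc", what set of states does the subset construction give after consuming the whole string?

{M, N, P, R, S, T}

Start: ε-closure({M}) = {M, N, T}.
Read 'b': M→{P}, N→∅, T→{N, S}; union {N, P, S}; ε-closure = {N, P, S, T}.
Read 'c': N→{N, S, T}, P→∅, S→{M, P, T}, T→{S}; now {M, N, P, S, T}.
Read 'a': M→∅, N→{P, R, S, T}, P→{N, S, T}, S→{M, S, T}, T→{N, S, T}; now {M, N, P, R, S, T}.
Read 'c': M→∅, N→{N, S, T}, P→∅, R→{N, R}, S→{M, P, T}, T→{S}; now {M, N, P, R, S, T}.
Read 'b': M→{P}, N→∅, P→∅, R→∅, S→{R}, T→{N, S}; union {N, P, R, S}; ε-closure = {N, P, R, S, T}.
Read 'c': N→{N, S, T}, P→∅, R→{N, R}, S→{M, P, T}, T→{S}; now {M, N, P, R, S, T}.
Read 'b': M→{P}, N→∅, P→∅, R→∅, S→{R}, T→{N, S}; union {N, P, R, S}; ε-closure = {N, P, R, S, T}.
Read 'c': N→{N, S, T}, P→∅, R→{N, R}, S→{M, P, T}, T→{S}; now {M, N, P, R, S, T}.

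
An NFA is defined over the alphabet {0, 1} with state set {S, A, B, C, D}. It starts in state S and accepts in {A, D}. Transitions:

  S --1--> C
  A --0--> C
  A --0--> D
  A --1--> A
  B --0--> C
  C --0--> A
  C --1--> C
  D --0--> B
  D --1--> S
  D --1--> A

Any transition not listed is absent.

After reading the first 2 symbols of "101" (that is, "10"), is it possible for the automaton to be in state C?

Start in {S}.
Read '1': S→{C}; now {C}.
Read '0': C→{A}; now {A}.
State C is not in {A}.

No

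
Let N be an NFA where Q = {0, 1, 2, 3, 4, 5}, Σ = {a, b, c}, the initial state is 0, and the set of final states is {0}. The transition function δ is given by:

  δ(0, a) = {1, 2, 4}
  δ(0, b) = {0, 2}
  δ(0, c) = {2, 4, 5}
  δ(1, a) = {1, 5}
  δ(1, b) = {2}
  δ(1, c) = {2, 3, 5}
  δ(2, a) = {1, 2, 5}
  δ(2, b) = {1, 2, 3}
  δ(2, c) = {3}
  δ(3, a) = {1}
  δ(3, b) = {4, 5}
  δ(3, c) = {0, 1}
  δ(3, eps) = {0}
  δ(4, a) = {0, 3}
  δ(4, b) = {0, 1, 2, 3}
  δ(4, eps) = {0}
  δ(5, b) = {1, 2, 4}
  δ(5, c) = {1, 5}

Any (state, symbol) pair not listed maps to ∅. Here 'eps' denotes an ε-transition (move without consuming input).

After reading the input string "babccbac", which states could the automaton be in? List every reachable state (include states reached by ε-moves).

{0, 1, 2, 3, 4, 5}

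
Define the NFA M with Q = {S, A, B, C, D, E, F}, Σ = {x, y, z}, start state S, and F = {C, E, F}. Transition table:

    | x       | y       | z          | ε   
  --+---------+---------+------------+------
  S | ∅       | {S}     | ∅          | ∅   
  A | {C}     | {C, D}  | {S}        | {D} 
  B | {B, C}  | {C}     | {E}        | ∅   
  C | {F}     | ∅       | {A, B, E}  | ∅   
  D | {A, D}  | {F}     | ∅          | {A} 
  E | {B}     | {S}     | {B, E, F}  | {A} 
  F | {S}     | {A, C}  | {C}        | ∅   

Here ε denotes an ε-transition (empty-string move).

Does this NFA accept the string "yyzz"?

No

Start in {S}.
Read 'y': {S} → {S}.
Read 'y': {S} → {S}.
Read 'z': {S} → ∅.
The set is empty and remains empty for the remaining 1 symbol.
The final set ∅ contains no accepting state.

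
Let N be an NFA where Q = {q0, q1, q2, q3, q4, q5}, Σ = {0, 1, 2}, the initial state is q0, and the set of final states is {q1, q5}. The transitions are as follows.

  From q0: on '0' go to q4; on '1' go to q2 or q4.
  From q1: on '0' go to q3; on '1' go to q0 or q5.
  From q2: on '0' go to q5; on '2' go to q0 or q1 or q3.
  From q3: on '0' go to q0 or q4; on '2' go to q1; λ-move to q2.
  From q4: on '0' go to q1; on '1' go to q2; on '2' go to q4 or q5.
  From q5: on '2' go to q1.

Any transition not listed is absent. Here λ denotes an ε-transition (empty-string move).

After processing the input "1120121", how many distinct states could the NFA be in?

4

Start in {q0}.
Read '1': {q0} → {q2, q4}.
Read '1': {q2, q4} → {q2}.
Read '2': {q2} → {q0, q1, q2, q3}.
Read '0': {q0, q1, q2, q3} → {q0, q2, q3, q4, q5}.
Read '1': {q0, q2, q3, q4, q5} → {q2, q4}.
Read '2': {q2, q4} → {q0, q1, q2, q3, q4, q5}.
Read '1': {q0, q1, q2, q3, q4, q5} → {q0, q2, q4, q5}.
That set has 4 states.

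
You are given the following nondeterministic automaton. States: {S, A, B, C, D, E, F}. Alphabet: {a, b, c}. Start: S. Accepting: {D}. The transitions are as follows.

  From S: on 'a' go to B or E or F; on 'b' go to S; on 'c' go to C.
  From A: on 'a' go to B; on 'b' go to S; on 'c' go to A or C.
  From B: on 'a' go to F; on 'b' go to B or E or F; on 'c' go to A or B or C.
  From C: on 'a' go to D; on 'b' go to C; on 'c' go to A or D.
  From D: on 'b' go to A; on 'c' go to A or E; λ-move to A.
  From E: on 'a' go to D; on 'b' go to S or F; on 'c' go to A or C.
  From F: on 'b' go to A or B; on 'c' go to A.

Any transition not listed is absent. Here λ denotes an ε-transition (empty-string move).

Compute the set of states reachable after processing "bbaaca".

Start in {S}.
Read 'b': {S} → {S}.
Read 'b': {S} → {S}.
Read 'a': {S} → {B, E, F}.
Read 'a': {B, E, F} → {A, D, F}.
Read 'c': {A, D, F} → {A, C, E}.
Read 'a': {A, C, E} → {A, B, D}.

{A, B, D}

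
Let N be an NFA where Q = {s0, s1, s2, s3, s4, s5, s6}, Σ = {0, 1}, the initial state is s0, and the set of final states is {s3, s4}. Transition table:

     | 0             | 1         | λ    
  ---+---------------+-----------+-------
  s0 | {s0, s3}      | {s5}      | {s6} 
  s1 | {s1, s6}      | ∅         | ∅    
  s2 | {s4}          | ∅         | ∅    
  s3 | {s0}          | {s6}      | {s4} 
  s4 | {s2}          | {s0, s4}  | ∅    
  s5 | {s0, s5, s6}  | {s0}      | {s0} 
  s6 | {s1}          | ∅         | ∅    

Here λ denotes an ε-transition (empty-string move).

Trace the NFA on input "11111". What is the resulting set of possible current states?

Start: ε-closure({s0}) = {s0, s6}.
Read '1': {s0, s6} → {s0, s5, s6}.
Read '1': {s0, s5, s6} → {s0, s5, s6}.
Read '1': {s0, s5, s6} → {s0, s5, s6}.
Read '1': {s0, s5, s6} → {s0, s5, s6}.
Read '1': {s0, s5, s6} → {s0, s5, s6}.

{s0, s5, s6}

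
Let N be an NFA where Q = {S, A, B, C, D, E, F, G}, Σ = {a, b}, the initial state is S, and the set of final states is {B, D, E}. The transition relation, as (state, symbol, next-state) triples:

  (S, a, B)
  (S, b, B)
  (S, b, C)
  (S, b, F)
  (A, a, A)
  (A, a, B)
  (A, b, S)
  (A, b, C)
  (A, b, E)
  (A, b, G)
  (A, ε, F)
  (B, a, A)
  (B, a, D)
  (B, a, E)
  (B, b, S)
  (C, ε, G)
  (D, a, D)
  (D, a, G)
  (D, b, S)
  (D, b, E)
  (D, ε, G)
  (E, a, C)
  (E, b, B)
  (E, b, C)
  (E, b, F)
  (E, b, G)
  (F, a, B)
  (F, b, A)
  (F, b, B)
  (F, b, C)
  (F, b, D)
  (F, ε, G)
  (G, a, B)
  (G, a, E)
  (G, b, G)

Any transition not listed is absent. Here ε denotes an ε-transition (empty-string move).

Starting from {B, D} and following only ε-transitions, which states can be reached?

{B, D, G}

Begin with {B, D}.
ε-move D → G; add G.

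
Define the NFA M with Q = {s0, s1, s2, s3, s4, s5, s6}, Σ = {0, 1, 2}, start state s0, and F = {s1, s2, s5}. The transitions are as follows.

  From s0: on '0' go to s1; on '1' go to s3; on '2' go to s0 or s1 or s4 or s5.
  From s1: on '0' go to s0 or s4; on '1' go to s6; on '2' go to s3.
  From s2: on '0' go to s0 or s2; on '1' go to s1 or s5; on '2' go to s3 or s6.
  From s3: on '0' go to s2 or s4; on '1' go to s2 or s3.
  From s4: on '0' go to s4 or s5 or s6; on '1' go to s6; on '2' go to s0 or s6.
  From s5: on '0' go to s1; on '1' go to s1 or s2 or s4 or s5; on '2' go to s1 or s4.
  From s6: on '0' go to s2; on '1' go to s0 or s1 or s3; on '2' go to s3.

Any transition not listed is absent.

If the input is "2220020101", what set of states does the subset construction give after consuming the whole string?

Start in {s0}.
Read '2': s0→{s0, s1, s4, s5}; now {s0, s1, s4, s5}.
Read '2': s0→{s0, s1, s4, s5}, s1→{s3}, s4→{s0, s6}, s5→{s1, s4}; now {s0, s1, s3, s4, s5, s6}.
Read '2': s0→{s0, s1, s4, s5}, s1→{s3}, s3→∅, s4→{s0, s6}, s5→{s1, s4}, s6→{s3}; now {s0, s1, s3, s4, s5, s6}.
Read '0': s0→{s1}, s1→{s0, s4}, s3→{s2, s4}, s4→{s4, s5, s6}, s5→{s1}, s6→{s2}; now {s0, s1, s2, s4, s5, s6}.
Read '0': s0→{s1}, s1→{s0, s4}, s2→{s0, s2}, s4→{s4, s5, s6}, s5→{s1}, s6→{s2}; now {s0, s1, s2, s4, s5, s6}.
Read '2': s0→{s0, s1, s4, s5}, s1→{s3}, s2→{s3, s6}, s4→{s0, s6}, s5→{s1, s4}, s6→{s3}; now {s0, s1, s3, s4, s5, s6}.
Read '0': s0→{s1}, s1→{s0, s4}, s3→{s2, s4}, s4→{s4, s5, s6}, s5→{s1}, s6→{s2}; now {s0, s1, s2, s4, s5, s6}.
Read '1': s0→{s3}, s1→{s6}, s2→{s1, s5}, s4→{s6}, s5→{s1, s2, s4, s5}, s6→{s0, s1, s3}; now {s0, s1, s2, s3, s4, s5, s6}.
Read '0': s0→{s1}, s1→{s0, s4}, s2→{s0, s2}, s3→{s2, s4}, s4→{s4, s5, s6}, s5→{s1}, s6→{s2}; now {s0, s1, s2, s4, s5, s6}.
Read '1': s0→{s3}, s1→{s6}, s2→{s1, s5}, s4→{s6}, s5→{s1, s2, s4, s5}, s6→{s0, s1, s3}; now {s0, s1, s2, s3, s4, s5, s6}.

{s0, s1, s2, s3, s4, s5, s6}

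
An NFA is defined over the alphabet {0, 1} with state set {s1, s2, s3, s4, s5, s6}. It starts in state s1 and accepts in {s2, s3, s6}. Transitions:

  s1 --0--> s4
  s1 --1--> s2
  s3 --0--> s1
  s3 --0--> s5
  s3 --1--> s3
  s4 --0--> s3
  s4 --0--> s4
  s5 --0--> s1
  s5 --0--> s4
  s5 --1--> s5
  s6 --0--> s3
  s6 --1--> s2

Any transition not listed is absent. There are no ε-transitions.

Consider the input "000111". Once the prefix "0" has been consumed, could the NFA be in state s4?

Yes

Start in {s1}.
Read '0': {s1} → {s4}.
State s4 is in {s4}.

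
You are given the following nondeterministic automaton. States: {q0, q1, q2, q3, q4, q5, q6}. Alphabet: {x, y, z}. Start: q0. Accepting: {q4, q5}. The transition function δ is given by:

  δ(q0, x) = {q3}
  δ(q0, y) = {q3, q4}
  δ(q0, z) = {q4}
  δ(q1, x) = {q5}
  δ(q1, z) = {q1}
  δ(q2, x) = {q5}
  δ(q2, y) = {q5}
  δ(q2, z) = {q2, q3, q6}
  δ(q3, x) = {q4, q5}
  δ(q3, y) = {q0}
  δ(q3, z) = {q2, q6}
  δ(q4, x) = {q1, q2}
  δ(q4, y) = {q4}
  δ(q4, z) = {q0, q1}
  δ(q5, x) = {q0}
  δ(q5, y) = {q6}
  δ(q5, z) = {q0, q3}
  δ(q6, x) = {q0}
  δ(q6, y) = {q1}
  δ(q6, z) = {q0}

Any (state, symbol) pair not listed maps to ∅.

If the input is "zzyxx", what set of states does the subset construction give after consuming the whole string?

{q0, q1, q2, q5}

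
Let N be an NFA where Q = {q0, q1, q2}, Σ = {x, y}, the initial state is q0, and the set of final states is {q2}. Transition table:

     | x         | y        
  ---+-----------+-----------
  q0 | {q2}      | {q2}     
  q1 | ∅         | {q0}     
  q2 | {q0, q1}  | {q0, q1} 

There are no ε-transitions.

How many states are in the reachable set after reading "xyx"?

1

Start in {q0}.
Read 'x': {q0} → {q2}.
Read 'y': {q2} → {q0, q1}.
Read 'x': {q0, q1} → {q2}.
That set has 1 state.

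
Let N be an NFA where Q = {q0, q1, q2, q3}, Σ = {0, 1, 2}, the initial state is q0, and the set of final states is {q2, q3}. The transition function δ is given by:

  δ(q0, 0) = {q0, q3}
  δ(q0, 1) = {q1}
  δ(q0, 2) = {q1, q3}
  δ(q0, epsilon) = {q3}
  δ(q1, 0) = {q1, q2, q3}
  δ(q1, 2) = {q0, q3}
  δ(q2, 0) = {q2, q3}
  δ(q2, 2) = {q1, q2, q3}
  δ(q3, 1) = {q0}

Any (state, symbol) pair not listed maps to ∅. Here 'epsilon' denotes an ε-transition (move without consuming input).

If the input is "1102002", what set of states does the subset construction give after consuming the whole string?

{q0, q1, q2, q3}

Start: ε-closure({q0}) = {q0, q3}.
Read '1': q0→{q1}, q3→{q0}; union {q0, q1}; ε-closure = {q0, q1, q3}.
Read '1': q0→{q1}, q1→∅, q3→{q0}; union {q0, q1}; ε-closure = {q0, q1, q3}.
Read '0': q0→{q0, q3}, q1→{q1, q2, q3}, q3→∅; now {q0, q1, q2, q3}.
Read '2': q0→{q1, q3}, q1→{q0, q3}, q2→{q1, q2, q3}, q3→∅; now {q0, q1, q2, q3}.
Read '0': q0→{q0, q3}, q1→{q1, q2, q3}, q2→{q2, q3}, q3→∅; now {q0, q1, q2, q3}.
Read '0': q0→{q0, q3}, q1→{q1, q2, q3}, q2→{q2, q3}, q3→∅; now {q0, q1, q2, q3}.
Read '2': q0→{q1, q3}, q1→{q0, q3}, q2→{q1, q2, q3}, q3→∅; now {q0, q1, q2, q3}.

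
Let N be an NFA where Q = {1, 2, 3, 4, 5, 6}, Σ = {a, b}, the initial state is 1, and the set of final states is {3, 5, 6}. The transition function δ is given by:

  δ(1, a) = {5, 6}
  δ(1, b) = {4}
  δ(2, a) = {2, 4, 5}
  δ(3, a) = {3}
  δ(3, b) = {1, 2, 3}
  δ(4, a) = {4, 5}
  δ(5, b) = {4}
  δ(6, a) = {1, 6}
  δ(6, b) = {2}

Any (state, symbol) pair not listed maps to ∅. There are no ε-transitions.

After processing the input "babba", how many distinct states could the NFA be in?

0

Start in {1}.
Read 'b': 1→{4}; now {4}.
Read 'a': 4→{4, 5}; now {4, 5}.
Read 'b': 4→∅, 5→{4}; now {4}.
Read 'b': 4→∅; now ∅.
The set is empty and remains empty for the remaining 1 symbol.
That set has 0 states.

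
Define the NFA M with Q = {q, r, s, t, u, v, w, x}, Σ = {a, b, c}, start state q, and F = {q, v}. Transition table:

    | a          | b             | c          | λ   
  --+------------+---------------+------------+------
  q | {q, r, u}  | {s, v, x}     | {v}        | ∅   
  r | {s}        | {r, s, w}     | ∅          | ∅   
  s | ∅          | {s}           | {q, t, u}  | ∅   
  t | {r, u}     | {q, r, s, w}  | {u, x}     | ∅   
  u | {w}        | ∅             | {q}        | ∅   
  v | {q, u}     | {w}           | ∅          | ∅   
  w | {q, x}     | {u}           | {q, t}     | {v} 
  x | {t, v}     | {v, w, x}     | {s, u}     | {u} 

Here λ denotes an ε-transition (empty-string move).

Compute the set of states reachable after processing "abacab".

{q, r, s, u, v, w, x}

Start in {q}.
Read 'a': {q} → {q, r, u}.
Read 'b': {q, r, u} → {r, s, u, v, w, x}.
Read 'a': {r, s, u, v, w, x} → {q, s, t, u, v, w, x}.
Read 'c': {q, s, t, u, v, w, x} → {q, s, t, u, v, x}.
Read 'a': {q, s, t, u, v, x} → {q, r, t, u, v, w}.
Read 'b': {q, r, t, u, v, w} → {q, r, s, u, v, w, x}.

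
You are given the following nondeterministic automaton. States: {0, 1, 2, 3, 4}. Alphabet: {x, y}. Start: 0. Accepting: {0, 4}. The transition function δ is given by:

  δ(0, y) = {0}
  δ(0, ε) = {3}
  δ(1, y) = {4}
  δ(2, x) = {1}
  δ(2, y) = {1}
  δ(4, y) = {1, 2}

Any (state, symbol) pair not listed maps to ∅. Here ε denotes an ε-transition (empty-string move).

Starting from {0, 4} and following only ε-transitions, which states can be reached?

{0, 3, 4}

Begin with {0, 4}.
ε-move 0 → 3; add 3.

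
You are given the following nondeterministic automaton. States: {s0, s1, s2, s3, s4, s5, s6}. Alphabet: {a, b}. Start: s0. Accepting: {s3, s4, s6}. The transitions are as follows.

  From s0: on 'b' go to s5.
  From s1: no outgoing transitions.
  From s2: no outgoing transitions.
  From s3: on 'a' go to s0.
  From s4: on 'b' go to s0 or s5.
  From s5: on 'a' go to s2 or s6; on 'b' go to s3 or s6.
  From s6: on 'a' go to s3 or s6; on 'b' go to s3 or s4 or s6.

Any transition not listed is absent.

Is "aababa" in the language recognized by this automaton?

No

Start in {s0}.
Read 'a': {s0} → ∅.
The set is empty and remains empty for the remaining 5 symbols.
The final set ∅ contains no accepting state.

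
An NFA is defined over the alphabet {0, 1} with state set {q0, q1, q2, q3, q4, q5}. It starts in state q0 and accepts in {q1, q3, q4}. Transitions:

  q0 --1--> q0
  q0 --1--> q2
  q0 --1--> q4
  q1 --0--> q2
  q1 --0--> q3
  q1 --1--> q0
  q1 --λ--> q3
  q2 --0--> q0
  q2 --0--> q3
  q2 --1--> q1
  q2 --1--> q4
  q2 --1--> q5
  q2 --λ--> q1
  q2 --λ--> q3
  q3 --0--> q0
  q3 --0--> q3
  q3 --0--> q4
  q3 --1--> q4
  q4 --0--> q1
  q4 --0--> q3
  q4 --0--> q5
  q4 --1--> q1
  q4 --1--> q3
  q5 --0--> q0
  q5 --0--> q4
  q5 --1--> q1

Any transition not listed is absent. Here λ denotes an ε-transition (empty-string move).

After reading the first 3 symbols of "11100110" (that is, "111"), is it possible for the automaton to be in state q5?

Yes

Start in {q0}.
Read '1': q0→{q0, q2, q4}; union {q0, q2, q4}; ε-closure = {q0, q1, q2, q3, q4}.
Read '1': q0→{q0, q2, q4}, q1→{q0}, q2→{q1, q4, q5}, q3→{q4}, q4→{q1, q3}; now {q0, q1, q2, q3, q4, q5}.
Read '1': q0→{q0, q2, q4}, q1→{q0}, q2→{q1, q4, q5}, q3→{q4}, q4→{q1, q3}, q5→{q1}; now {q0, q1, q2, q3, q4, q5}.
State q5 is in {q0, q1, q2, q3, q4, q5}.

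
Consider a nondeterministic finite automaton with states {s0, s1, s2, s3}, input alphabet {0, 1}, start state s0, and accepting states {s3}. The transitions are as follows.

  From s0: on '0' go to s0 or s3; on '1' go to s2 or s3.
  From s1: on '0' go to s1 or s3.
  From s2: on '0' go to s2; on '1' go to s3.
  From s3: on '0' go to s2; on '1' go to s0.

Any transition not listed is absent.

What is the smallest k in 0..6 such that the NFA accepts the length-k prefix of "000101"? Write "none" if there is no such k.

1

Start in {s0}.
Read '0': {s0} → {s0, s3}.
None of the earlier sets intersect F, but {s0, s3} does.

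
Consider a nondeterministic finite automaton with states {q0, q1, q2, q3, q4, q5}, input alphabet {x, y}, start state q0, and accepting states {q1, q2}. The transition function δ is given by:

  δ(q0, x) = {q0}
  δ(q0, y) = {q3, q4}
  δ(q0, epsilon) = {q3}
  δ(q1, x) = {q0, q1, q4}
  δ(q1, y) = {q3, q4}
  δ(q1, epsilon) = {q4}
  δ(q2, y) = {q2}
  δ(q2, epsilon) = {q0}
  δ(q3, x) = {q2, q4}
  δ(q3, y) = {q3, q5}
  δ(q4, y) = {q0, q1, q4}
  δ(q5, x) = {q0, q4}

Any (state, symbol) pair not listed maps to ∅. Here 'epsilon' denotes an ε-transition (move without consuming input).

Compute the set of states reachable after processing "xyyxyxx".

Start: ε-closure({q0}) = {q0, q3}.
Read 'x': {q0, q3} → {q0, q2, q3, q4}.
Read 'y': {q0, q2, q3, q4} → {q0, q1, q2, q3, q4, q5}.
Read 'y': {q0, q1, q2, q3, q4, q5} → {q0, q1, q2, q3, q4, q5}.
Read 'x': {q0, q1, q2, q3, q4, q5} → {q0, q1, q2, q3, q4}.
Read 'y': {q0, q1, q2, q3, q4} → {q0, q1, q2, q3, q4, q5}.
Read 'x': {q0, q1, q2, q3, q4, q5} → {q0, q1, q2, q3, q4}.
Read 'x': {q0, q1, q2, q3, q4} → {q0, q1, q2, q3, q4}.

{q0, q1, q2, q3, q4}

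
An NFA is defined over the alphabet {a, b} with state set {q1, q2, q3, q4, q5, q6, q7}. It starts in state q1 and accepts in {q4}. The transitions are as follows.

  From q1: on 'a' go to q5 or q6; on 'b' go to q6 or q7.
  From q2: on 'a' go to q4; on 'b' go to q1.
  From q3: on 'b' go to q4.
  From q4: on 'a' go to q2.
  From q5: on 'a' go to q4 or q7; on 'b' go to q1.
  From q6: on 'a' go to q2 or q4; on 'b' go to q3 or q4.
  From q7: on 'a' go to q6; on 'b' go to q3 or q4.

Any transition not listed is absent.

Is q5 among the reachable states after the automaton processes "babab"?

No

Start in {q1}.
Read 'b': {q1} → {q6, q7}.
Read 'a': {q6, q7} → {q2, q4, q6}.
Read 'b': {q2, q4, q6} → {q1, q3, q4}.
Read 'a': {q1, q3, q4} → {q2, q5, q6}.
Read 'b': {q2, q5, q6} → {q1, q3, q4}.
State q5 is not in {q1, q3, q4}.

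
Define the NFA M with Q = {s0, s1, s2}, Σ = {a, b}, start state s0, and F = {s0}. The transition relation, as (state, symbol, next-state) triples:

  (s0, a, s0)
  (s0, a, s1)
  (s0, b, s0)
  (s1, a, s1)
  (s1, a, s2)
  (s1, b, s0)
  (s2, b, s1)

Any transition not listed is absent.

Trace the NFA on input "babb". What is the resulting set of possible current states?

{s0}

Start in {s0}.
Read 'b': s0→{s0}; now {s0}.
Read 'a': s0→{s0, s1}; now {s0, s1}.
Read 'b': s0→{s0}, s1→{s0}; now {s0}.
Read 'b': s0→{s0}; now {s0}.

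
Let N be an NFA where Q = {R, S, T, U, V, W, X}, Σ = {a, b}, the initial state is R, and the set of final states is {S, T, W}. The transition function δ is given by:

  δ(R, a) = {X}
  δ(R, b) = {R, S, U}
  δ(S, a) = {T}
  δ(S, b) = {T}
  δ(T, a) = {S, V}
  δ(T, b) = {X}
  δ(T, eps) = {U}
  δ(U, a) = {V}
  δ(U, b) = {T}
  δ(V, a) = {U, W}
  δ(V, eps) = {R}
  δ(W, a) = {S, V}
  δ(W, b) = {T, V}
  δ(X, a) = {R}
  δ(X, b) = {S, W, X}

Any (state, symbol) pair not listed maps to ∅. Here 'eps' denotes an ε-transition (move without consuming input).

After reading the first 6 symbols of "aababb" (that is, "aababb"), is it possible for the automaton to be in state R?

Yes

Start in {R}.
Read 'a': {R} → {X}.
Read 'a': {X} → {R}.
Read 'b': {R} → {R, S, U}.
Read 'a': {R, S, U} → {R, T, U, V, X}.
Read 'b': {R, T, U, V, X} → {R, S, T, U, W, X}.
Read 'b': {R, S, T, U, W, X} → {R, S, T, U, V, W, X}.
State R is in {R, S, T, U, V, W, X}.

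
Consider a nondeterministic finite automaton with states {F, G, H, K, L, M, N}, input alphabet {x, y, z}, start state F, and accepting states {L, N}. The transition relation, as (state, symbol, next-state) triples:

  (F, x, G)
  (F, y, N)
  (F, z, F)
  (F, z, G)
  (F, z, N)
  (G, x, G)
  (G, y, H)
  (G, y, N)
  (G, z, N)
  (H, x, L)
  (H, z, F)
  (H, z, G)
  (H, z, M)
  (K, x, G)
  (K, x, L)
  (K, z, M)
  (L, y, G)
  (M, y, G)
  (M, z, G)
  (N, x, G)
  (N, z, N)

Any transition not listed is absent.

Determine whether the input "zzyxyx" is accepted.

Yes

Start in {F}.
Read 'z': F→{F, G, N}; now {F, G, N}.
Read 'z': F→{F, G, N}, G→{N}, N→{N}; now {F, G, N}.
Read 'y': F→{N}, G→{H, N}, N→∅; now {H, N}.
Read 'x': H→{L}, N→{G}; now {G, L}.
Read 'y': G→{H, N}, L→{G}; now {G, H, N}.
Read 'x': G→{G}, H→{L}, N→{G}; now {G, L}.
The final set {G, L} contains the accepting state L.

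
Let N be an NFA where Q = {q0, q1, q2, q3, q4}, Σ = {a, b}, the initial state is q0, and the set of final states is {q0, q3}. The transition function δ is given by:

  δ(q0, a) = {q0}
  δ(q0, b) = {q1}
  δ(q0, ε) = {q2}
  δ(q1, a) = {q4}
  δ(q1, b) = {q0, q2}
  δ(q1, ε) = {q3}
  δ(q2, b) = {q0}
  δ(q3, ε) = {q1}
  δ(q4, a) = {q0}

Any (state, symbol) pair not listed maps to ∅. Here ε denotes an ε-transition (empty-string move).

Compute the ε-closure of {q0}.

{q0, q2}

Begin with {q0}.
ε-move q0 → q2; add q2.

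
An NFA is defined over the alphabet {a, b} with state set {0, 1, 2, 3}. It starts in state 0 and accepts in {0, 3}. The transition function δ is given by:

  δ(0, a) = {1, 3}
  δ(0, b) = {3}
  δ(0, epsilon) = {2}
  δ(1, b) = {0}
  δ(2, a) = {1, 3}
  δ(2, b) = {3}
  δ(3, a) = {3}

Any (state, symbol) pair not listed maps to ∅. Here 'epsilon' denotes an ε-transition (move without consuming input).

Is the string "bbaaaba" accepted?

Start: ε-closure({0}) = {0, 2}.
Read 'b': 0→{3}, 2→{3}; now {3}.
Read 'b': 3→∅; now ∅.
The set is empty and remains empty for the remaining 5 symbols.
The final set ∅ contains no accepting state.

No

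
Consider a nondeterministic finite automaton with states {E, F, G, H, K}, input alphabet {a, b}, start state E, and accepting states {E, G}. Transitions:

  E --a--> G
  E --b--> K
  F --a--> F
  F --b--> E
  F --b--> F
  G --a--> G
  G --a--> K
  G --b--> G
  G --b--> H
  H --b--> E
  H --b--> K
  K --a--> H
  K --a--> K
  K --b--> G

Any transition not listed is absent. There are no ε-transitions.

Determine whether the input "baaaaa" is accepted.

No

Start in {E}.
Read 'b': {E} → {K}.
Read 'a': {K} → {H, K}.
Read 'a': {H, K} → {H, K}.
Read 'a': {H, K} → {H, K}.
Read 'a': {H, K} → {H, K}.
Read 'a': {H, K} → {H, K}.
The final set {H, K} contains no accepting state.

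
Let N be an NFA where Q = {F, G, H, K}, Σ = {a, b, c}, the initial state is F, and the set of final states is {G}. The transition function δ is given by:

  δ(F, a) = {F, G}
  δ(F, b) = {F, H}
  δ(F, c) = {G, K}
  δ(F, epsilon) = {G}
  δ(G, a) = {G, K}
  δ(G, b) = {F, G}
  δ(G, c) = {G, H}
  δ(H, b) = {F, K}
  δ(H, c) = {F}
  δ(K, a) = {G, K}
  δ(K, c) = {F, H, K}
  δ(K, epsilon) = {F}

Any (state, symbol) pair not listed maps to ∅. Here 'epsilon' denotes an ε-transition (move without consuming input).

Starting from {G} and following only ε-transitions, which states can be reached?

{G}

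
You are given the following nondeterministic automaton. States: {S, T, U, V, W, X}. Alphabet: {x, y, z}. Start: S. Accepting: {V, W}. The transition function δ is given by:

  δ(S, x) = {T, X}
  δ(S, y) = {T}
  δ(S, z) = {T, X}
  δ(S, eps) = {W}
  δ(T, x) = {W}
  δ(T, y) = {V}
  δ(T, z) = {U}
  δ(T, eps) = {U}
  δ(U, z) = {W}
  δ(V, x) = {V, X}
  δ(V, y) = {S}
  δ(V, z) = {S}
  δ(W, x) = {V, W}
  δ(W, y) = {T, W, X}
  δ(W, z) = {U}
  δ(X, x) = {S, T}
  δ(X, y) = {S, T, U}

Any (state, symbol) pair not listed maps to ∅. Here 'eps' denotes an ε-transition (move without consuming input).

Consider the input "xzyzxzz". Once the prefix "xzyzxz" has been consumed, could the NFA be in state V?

Start: ε-closure({S}) = {S, W}.
Read 'x': S→{T, X}, W→{V, W}; union {T, V, W, X}; ε-closure = {T, U, V, W, X}.
Read 'z': T→{U}, U→{W}, V→{S}, W→{U}, X→∅; now {S, U, W}.
Read 'y': S→{T}, U→∅, W→{T, W, X}; union {T, W, X}; ε-closure = {T, U, W, X}.
Read 'z': T→{U}, U→{W}, W→{U}, X→∅; now {U, W}.
Read 'x': U→∅, W→{V, W}; now {V, W}.
Read 'z': V→{S}, W→{U}; union {S, U}; ε-closure = {S, U, W}.
State V is not in {S, U, W}.

No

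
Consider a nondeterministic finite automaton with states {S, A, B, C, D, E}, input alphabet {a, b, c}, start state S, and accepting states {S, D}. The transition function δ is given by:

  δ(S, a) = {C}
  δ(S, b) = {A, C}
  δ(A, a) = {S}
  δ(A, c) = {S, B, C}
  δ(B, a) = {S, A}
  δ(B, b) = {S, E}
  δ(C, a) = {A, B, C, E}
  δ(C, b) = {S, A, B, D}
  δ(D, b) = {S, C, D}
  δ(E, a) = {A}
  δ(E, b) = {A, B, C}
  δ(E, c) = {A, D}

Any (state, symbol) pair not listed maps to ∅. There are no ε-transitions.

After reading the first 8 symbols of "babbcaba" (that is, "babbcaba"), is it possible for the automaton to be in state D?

Start in {S}.
Read 'b': S→{A, C}; now {A, C}.
Read 'a': A→{S}, C→{A, B, C, E}; now {S, A, B, C, E}.
Read 'b': S→{A, C}, A→∅, B→{S, E}, C→{S, A, B, D}, E→{A, B, C}; now {S, A, B, C, D, E}.
Read 'b': S→{A, C}, A→∅, B→{S, E}, C→{S, A, B, D}, D→{S, C, D}, E→{A, B, C}; now {S, A, B, C, D, E}.
Read 'c': S→∅, A→{S, B, C}, B→∅, C→∅, D→∅, E→{A, D}; now {S, A, B, C, D}.
Read 'a': S→{C}, A→{S}, B→{S, A}, C→{A, B, C, E}, D→∅; now {S, A, B, C, E}.
Read 'b': S→{A, C}, A→∅, B→{S, E}, C→{S, A, B, D}, E→{A, B, C}; now {S, A, B, C, D, E}.
Read 'a': S→{C}, A→{S}, B→{S, A}, C→{A, B, C, E}, D→∅, E→{A}; now {S, A, B, C, E}.
State D is not in {S, A, B, C, E}.

No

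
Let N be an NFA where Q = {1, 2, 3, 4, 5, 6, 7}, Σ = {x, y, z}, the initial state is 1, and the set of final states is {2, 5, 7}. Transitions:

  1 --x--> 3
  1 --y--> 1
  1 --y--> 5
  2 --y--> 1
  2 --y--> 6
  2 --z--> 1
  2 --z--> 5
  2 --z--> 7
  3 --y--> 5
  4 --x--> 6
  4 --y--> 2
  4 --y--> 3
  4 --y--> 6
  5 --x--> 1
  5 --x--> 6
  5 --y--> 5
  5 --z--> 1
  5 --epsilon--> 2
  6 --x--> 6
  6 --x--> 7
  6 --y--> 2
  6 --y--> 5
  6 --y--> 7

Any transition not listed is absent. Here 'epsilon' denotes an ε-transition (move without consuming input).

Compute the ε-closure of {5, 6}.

Begin with {5, 6}.
ε-move 5 → 2; add 2.

{2, 5, 6}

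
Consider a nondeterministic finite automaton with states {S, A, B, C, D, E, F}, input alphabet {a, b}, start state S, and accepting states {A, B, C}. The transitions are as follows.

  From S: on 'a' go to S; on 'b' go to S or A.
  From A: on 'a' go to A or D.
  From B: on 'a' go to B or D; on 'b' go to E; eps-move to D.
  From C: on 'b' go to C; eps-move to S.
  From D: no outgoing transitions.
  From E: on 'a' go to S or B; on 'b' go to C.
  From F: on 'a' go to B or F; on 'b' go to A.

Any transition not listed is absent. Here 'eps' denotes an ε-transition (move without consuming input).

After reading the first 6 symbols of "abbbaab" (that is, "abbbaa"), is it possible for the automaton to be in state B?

Start in {S}.
Read 'a': S→{S}; now {S}.
Read 'b': S→{S, A}; now {S, A}.
Read 'b': S→{S, A}, A→∅; now {S, A}.
Read 'b': S→{S, A}, A→∅; now {S, A}.
Read 'a': S→{S}, A→{A, D}; now {S, A, D}.
Read 'a': S→{S}, A→{A, D}, D→∅; now {S, A, D}.
State B is not in {S, A, D}.

No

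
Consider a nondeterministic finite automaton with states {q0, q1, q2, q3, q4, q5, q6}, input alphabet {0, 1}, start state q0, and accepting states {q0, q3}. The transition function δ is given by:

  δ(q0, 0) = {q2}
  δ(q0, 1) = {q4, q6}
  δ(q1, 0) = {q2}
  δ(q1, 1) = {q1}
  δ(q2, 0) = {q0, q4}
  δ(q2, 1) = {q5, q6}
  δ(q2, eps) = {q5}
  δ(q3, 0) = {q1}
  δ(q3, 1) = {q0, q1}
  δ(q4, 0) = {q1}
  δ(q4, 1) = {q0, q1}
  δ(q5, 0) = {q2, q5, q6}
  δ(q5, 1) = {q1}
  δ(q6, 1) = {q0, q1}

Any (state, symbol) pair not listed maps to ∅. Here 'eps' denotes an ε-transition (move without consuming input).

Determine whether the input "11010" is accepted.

No

Start in {q0}.
Read '1': q0→{q4, q6}; now {q4, q6}.
Read '1': q4→{q0, q1}, q6→{q0, q1}; now {q0, q1}.
Read '0': q0→{q2}, q1→{q2}; union {q2}; ε-closure = {q2, q5}.
Read '1': q2→{q5, q6}, q5→{q1}; now {q1, q5, q6}.
Read '0': q1→{q2}, q5→{q2, q5, q6}, q6→∅; now {q2, q5, q6}.
The final set {q2, q5, q6} contains no accepting state.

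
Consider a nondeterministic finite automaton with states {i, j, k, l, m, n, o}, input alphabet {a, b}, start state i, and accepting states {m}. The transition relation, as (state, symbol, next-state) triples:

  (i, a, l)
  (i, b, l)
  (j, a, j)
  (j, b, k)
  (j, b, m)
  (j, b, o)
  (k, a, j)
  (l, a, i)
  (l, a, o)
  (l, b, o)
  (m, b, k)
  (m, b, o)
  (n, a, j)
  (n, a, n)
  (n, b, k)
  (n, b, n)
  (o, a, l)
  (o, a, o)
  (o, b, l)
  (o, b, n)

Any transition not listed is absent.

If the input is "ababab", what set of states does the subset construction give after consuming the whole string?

{k, l, m, n, o}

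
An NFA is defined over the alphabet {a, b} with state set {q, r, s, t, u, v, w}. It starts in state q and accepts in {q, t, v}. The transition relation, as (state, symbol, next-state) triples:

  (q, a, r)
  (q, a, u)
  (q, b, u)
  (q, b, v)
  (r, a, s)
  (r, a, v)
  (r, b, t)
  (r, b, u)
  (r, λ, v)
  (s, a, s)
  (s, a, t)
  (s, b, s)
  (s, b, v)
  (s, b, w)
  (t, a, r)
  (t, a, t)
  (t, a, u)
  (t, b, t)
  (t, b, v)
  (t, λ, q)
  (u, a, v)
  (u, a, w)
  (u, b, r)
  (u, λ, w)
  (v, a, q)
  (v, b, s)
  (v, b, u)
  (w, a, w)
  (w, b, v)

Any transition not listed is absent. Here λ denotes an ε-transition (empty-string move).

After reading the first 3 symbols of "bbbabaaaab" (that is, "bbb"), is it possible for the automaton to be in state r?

Yes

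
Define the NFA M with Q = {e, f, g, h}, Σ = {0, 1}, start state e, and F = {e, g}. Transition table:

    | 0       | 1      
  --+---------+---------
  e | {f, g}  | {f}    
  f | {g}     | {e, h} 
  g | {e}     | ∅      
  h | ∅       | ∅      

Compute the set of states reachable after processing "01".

{e, h}

Start in {e}.
Read '0': {e} → {f, g}.
Read '1': {f, g} → {e, h}.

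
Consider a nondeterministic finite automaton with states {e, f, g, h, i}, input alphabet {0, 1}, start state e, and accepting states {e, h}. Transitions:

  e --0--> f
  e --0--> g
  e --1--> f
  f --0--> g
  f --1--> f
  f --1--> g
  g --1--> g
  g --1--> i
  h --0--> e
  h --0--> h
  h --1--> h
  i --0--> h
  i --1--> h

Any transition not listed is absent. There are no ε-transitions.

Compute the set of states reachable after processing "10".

{g}

Start in {e}.
Read '1': {e} → {f}.
Read '0': {f} → {g}.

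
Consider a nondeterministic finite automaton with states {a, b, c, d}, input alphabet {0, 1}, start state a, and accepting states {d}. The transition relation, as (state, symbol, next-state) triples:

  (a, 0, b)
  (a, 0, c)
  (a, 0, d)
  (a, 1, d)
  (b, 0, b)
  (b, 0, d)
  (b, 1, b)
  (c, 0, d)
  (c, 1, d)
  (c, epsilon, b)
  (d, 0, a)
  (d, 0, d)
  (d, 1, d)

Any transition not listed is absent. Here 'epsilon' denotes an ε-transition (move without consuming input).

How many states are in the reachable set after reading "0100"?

Start in {a}.
Read '0': {a} → {b, c, d}.
Read '1': {b, c, d} → {b, d}.
Read '0': {b, d} → {a, b, d}.
Read '0': {a, b, d} → {a, b, c, d}.
That set has 4 states.

4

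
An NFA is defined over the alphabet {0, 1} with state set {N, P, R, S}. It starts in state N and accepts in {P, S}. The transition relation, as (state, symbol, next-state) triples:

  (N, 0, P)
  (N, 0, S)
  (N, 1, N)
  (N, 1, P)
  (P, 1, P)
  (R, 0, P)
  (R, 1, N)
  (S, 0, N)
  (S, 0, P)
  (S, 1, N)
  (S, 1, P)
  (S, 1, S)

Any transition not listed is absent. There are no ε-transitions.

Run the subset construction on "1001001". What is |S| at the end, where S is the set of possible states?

Start in {N}.
Read '1': {N} → {N, P}.
Read '0': {N, P} → {P, S}.
Read '0': {P, S} → {N, P}.
Read '1': {N, P} → {N, P}.
Read '0': {N, P} → {P, S}.
Read '0': {P, S} → {N, P}.
Read '1': {N, P} → {N, P}.
That set has 2 states.

2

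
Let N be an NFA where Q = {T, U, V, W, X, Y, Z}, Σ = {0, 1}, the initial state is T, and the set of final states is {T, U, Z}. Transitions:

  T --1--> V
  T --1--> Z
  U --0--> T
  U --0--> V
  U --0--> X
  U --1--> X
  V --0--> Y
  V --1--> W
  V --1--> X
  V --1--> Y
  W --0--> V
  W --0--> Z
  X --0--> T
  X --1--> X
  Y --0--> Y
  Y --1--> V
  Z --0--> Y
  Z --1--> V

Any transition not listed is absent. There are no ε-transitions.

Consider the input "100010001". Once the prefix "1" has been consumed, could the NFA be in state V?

Yes

Start in {T}.
Read '1': T→{V, Z}; now {V, Z}.
State V is in {V, Z}.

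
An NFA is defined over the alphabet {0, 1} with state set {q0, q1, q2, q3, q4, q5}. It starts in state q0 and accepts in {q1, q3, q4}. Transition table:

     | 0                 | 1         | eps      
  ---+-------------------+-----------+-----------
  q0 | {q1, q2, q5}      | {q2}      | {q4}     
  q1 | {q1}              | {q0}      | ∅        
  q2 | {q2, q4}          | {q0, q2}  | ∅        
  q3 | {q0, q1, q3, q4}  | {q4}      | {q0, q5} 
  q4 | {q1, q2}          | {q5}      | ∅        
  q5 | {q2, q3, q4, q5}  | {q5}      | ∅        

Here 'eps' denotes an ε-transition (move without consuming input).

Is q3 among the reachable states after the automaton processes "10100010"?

Start: ε-closure({q0}) = {q0, q4}.
Read '1': q0→{q2}, q4→{q5}; now {q2, q5}.
Read '0': q2→{q2, q4}, q5→{q2, q3, q4, q5}; union {q2, q3, q4, q5}; ε-closure = {q0, q2, q3, q4, q5}.
Read '1': q0→{q2}, q2→{q0, q2}, q3→{q4}, q4→{q5}, q5→{q5}; now {q0, q2, q4, q5}.
Read '0': q0→{q1, q2, q5}, q2→{q2, q4}, q4→{q1, q2}, q5→{q2, q3, q4, q5}; union {q1, q2, q3, q4, q5}; ε-closure = {q0, q1, q2, q3, q4, q5}.
Read '0': q0→{q1, q2, q5}, q1→{q1}, q2→{q2, q4}, q3→{q0, q1, q3, q4}, q4→{q1, q2}, q5→{q2, q3, q4, q5}; now {q0, q1, q2, q3, q4, q5}.
Read '0': q0→{q1, q2, q5}, q1→{q1}, q2→{q2, q4}, q3→{q0, q1, q3, q4}, q4→{q1, q2}, q5→{q2, q3, q4, q5}; now {q0, q1, q2, q3, q4, q5}.
Read '1': q0→{q2}, q1→{q0}, q2→{q0, q2}, q3→{q4}, q4→{q5}, q5→{q5}; now {q0, q2, q4, q5}.
Read '0': q0→{q1, q2, q5}, q2→{q2, q4}, q4→{q1, q2}, q5→{q2, q3, q4, q5}; union {q1, q2, q3, q4, q5}; ε-closure = {q0, q1, q2, q3, q4, q5}.
State q3 is in {q0, q1, q2, q3, q4, q5}.

Yes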